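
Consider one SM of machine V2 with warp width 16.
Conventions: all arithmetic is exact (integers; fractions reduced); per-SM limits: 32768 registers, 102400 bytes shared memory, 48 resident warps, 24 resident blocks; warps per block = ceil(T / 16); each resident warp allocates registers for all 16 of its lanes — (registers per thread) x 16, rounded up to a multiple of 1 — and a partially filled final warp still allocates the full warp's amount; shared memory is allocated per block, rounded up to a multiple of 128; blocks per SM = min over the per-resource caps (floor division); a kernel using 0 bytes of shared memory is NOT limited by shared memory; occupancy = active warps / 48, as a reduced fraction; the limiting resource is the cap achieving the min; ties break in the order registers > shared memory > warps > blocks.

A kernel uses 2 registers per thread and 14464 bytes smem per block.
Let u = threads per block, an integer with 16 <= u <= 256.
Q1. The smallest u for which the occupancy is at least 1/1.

Answer: u = 113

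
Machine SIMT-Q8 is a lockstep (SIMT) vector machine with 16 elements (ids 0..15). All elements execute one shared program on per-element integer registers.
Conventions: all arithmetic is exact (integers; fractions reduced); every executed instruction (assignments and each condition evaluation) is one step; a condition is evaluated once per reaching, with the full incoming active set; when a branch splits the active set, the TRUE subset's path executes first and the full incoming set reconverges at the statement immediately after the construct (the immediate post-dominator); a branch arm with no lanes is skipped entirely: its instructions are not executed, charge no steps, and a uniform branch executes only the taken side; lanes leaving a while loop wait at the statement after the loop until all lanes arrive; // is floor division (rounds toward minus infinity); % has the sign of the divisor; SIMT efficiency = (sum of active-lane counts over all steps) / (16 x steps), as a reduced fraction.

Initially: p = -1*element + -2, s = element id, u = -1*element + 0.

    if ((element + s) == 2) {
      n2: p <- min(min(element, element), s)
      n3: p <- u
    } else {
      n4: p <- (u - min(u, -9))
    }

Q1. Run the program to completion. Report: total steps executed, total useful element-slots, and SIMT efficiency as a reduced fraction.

Answer: 4 steps, 33 useful, 33/64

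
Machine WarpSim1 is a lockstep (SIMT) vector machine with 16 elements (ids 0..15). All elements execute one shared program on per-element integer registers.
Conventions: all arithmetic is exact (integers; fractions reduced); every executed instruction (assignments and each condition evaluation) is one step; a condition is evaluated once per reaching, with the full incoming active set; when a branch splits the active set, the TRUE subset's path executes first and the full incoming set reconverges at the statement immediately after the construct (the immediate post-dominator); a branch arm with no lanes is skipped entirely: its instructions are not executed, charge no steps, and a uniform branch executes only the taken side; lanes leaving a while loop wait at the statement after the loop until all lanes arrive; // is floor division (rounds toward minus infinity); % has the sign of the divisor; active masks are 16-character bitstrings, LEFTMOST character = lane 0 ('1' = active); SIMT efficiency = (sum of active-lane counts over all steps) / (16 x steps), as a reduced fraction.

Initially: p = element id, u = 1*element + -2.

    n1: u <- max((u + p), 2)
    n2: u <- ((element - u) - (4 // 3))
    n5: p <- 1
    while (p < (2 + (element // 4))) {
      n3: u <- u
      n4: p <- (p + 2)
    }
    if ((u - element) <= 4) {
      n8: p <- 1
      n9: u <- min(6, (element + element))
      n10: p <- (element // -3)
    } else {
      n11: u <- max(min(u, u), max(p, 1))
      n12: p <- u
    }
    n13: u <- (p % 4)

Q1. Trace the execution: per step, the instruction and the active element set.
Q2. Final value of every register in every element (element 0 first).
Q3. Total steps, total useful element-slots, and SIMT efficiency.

step 0: u <- max((u + p), 2)         1111111111111111
step 1: u <- ((element - u) - (4 // 3)) 1111111111111111
step 2: p <- 1                       1111111111111111
step 3: eval (p < (2 + (element // 4))) 1111111111111111
step 4: u <- u                       1111111111111111
step 5: p <- (p + 2)                 1111111111111111
step 6: eval (p < (2 + (element // 4))) 1111111111111111
step 7: u <- u                       0000000011111111
step 8: p <- (p + 2)                 0000000011111111
step 9: eval (p < (2 + (element // 4))) 0000000011111111
step 10: eval ((u - element) <= 4)    1111111111111111
step 11: p <- 1                       1111111111111111
step 12: u <- min(6, (element + element)) 1111111111111111
step 13: p <- (element // -3)         1111111111111111
step 14: u <- (p % 4)                 1111111111111111

Answer: 15 steps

p: 0,-1,-1,-1,-2,-2,-2,-3,-3,-3,-4,-4,-4,-5,-5,-5
u: 0,3,3,3,2,2,2,1,1,1,0,0,0,3,3,3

steps = 15; useful = 216; efficiency = 216/240 = 9/10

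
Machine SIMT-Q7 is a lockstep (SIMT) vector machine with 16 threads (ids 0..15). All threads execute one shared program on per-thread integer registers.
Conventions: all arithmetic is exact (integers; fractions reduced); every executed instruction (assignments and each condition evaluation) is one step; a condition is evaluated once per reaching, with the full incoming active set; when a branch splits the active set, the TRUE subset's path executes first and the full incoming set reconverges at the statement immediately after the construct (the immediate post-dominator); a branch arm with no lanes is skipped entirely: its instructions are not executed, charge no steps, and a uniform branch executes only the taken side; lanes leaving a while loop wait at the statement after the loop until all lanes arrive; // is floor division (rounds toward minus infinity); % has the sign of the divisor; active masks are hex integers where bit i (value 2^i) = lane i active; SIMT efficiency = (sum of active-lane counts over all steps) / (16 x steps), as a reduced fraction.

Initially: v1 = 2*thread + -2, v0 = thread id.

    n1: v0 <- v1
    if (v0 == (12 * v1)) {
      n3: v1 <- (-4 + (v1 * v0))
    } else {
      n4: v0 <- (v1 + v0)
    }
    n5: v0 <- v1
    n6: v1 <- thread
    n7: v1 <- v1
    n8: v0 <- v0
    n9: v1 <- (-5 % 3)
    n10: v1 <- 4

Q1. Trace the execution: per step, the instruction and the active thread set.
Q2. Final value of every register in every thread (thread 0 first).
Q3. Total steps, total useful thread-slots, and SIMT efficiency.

step 0: v0 <- v1                     0xffff
step 1: eval (v0 == (12 * v1))       0xffff
step 2: v1 <- (-4 + (v1 * v0))       0x0002
step 3: v0 <- (v1 + v0)              0xfffd
step 4: v0 <- v1                     0xffff
step 5: v1 <- thread                 0xffff
step 6: v1 <- v1                     0xffff
step 7: v0 <- v0                     0xffff
step 8: v1 <- (-5 % 3)               0xffff
step 9: v1 <- 4                      0xffff

Answer: 10 steps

v1: 4,4,4,4,4,4,4,4,4,4,4,4,4,4,4,4
v0: -2,-4,2,4,6,8,10,12,14,16,18,20,22,24,26,28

steps = 10; useful = 144; efficiency = 144/160 = 9/10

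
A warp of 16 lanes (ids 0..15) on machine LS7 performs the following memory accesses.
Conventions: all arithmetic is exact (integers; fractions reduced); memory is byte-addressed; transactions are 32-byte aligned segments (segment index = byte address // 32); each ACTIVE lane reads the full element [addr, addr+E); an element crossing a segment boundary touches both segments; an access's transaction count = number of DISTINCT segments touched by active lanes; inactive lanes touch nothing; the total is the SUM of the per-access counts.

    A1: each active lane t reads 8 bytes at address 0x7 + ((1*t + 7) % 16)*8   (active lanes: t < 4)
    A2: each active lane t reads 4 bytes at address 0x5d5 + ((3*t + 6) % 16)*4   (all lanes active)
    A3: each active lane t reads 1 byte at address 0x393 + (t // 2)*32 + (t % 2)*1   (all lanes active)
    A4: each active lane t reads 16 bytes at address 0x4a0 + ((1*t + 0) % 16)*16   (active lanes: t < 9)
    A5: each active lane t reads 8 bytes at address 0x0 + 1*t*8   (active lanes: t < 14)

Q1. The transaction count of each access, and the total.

A1: 2 transactions
A2: 3 transactions
A3: 8 transactions
A4: 5 transactions
A5: 4 transactions

Answer: 2,3,8,5,4; total 22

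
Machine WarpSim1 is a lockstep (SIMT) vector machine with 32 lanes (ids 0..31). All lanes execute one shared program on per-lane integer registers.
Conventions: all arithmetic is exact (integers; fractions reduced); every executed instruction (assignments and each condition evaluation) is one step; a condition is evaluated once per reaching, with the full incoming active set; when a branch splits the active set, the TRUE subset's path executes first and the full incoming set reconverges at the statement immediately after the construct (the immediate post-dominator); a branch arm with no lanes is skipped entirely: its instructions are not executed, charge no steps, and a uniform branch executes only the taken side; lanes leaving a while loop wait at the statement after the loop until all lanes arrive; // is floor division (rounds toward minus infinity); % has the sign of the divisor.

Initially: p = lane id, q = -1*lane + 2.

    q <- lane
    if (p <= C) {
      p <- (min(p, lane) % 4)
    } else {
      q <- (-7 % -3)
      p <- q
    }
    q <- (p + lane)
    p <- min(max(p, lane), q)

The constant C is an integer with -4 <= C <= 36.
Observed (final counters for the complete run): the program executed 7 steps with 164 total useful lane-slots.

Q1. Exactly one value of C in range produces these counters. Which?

Answer: C = 27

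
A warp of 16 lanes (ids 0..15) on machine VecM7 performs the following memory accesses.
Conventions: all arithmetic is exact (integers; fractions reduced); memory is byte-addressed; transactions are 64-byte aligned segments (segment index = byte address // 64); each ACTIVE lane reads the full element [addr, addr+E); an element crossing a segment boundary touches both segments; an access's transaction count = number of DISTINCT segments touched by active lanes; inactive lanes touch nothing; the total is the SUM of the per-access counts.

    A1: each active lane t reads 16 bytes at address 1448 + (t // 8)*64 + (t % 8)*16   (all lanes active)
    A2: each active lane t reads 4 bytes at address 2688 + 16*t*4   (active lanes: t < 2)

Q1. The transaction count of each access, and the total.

A1: 4 transactions
A2: 2 transactions

Answer: 4,2; total 6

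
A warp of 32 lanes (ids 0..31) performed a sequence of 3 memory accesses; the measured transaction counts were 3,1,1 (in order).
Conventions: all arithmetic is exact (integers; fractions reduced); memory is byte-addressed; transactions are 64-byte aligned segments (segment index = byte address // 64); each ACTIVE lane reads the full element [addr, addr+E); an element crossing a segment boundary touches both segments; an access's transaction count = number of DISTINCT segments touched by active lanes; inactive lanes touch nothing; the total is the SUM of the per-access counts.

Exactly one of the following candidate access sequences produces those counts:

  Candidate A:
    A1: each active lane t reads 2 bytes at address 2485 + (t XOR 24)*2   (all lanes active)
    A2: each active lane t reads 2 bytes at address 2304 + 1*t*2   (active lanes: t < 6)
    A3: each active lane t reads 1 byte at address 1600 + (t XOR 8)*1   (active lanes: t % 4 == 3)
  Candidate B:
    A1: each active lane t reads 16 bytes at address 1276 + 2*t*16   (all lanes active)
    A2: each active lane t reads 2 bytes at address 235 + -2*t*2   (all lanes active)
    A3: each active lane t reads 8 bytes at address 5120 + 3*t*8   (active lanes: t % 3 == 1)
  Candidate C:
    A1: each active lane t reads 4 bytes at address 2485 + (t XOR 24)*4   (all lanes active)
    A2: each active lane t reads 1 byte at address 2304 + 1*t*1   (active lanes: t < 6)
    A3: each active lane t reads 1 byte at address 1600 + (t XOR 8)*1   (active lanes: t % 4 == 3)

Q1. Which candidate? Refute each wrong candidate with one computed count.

A: A1 gives 2 transactions, not 3
B: A1 gives 17 transactions, not 3
C: all counts match (3,1,1)

Answer: C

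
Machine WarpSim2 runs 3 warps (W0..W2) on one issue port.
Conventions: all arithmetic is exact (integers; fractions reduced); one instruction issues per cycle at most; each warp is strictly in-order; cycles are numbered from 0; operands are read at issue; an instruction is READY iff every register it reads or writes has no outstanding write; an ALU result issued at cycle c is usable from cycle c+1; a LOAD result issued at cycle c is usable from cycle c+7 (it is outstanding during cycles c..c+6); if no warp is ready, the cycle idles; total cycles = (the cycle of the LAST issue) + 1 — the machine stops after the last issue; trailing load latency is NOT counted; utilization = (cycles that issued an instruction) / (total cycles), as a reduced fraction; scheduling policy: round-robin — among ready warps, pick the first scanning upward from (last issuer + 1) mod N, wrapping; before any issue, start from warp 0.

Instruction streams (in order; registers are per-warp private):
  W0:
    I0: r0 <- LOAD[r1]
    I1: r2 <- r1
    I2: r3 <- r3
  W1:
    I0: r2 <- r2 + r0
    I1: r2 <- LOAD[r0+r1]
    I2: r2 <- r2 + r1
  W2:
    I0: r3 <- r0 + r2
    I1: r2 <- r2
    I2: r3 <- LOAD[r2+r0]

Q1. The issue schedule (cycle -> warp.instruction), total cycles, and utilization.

cycle 0: W0.I0
cycle 1: W1.I0
cycle 2: W2.I0
cycle 3: W0.I1
cycle 4: W1.I1
cycle 5: W2.I1
cycle 6: W0.I2
cycle 7: W2.I2
cycle 8: idle
cycle 9: idle
cycle 10: idle
cycle 11: W1.I2

Answer: 12 cycles, utilization 3/4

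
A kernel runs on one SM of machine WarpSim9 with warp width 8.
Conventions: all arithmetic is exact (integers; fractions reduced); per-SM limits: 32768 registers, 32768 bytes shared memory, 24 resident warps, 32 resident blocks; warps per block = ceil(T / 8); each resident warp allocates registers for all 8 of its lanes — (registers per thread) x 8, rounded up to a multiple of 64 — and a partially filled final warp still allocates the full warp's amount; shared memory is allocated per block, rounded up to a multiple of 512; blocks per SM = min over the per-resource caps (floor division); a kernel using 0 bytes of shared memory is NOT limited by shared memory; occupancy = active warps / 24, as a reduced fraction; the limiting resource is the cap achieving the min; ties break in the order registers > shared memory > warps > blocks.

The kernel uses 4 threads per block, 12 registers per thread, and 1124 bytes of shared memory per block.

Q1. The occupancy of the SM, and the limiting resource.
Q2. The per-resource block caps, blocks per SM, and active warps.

Answer: occupancy 7/8, limited by shared memory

registers: 256 blocks
shared memory: 21 blocks
warps: 24 blocks
blocks: 32 blocks

Answer: 21 blocks, 21 active warps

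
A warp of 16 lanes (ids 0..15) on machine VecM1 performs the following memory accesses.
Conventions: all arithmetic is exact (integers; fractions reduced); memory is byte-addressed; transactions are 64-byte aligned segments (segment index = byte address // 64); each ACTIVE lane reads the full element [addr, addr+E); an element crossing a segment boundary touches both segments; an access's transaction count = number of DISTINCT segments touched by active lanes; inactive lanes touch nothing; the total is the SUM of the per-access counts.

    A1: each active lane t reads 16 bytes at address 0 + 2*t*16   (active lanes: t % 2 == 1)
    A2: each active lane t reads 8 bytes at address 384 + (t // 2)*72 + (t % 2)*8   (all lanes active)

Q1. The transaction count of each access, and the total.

A1: 8 transactions
A2: 9 transactions

Answer: 8,9; total 17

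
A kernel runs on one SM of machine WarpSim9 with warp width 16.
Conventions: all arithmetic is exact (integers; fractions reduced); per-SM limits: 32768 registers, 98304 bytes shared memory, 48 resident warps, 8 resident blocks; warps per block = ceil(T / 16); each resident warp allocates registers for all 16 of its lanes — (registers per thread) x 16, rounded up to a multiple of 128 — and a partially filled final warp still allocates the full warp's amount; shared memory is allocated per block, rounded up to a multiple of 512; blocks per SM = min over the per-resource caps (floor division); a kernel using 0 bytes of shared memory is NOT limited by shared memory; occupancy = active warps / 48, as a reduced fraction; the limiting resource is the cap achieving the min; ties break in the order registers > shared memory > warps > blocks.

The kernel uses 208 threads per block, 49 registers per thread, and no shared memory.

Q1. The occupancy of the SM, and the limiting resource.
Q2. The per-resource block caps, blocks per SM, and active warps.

Answer: occupancy 13/24, limited by registers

registers: 2 blocks
shared memory: no limit (kernel uses none)
warps: 3 blocks
blocks: 8 blocks

Answer: 2 blocks, 26 active warps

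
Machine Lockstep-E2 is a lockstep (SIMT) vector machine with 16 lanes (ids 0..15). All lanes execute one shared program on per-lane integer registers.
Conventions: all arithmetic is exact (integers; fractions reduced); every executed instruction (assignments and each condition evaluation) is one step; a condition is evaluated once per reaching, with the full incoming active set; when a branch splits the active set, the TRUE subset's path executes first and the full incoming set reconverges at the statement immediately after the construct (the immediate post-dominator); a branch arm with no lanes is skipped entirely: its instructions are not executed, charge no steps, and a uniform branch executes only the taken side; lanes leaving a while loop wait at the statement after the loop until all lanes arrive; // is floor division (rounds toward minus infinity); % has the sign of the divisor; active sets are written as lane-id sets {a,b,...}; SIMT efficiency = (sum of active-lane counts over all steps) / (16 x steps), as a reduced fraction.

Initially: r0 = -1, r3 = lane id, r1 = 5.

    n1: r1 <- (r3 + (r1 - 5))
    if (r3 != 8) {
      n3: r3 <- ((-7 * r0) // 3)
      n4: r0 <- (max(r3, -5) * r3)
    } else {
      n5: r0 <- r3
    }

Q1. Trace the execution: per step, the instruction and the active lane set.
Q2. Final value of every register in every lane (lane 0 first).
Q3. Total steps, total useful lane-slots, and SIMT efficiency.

step 0: r1 <- (r3 + (r1 - 5))        {0,1,2,3,4,5,6,7,8,9,10,11,12,13,14,15}
step 1: eval (r3 != 8)               {0,1,2,3,4,5,6,7,8,9,10,11,12,13,14,15}
step 2: r3 <- ((-7 * r0) // 3)       {0,1,2,3,4,5,6,7,9,10,11,12,13,14,15}
step 3: r0 <- (max(r3, -5) * r3)     {0,1,2,3,4,5,6,7,9,10,11,12,13,14,15}
step 4: r0 <- r3                     {8}

Answer: 5 steps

r0: 4,4,4,4,4,4,4,4,8,4,4,4,4,4,4,4
r3: 2,2,2,2,2,2,2,2,8,2,2,2,2,2,2,2
r1: 0,1,2,3,4,5,6,7,8,9,10,11,12,13,14,15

steps = 5; useful = 63; efficiency = 63/80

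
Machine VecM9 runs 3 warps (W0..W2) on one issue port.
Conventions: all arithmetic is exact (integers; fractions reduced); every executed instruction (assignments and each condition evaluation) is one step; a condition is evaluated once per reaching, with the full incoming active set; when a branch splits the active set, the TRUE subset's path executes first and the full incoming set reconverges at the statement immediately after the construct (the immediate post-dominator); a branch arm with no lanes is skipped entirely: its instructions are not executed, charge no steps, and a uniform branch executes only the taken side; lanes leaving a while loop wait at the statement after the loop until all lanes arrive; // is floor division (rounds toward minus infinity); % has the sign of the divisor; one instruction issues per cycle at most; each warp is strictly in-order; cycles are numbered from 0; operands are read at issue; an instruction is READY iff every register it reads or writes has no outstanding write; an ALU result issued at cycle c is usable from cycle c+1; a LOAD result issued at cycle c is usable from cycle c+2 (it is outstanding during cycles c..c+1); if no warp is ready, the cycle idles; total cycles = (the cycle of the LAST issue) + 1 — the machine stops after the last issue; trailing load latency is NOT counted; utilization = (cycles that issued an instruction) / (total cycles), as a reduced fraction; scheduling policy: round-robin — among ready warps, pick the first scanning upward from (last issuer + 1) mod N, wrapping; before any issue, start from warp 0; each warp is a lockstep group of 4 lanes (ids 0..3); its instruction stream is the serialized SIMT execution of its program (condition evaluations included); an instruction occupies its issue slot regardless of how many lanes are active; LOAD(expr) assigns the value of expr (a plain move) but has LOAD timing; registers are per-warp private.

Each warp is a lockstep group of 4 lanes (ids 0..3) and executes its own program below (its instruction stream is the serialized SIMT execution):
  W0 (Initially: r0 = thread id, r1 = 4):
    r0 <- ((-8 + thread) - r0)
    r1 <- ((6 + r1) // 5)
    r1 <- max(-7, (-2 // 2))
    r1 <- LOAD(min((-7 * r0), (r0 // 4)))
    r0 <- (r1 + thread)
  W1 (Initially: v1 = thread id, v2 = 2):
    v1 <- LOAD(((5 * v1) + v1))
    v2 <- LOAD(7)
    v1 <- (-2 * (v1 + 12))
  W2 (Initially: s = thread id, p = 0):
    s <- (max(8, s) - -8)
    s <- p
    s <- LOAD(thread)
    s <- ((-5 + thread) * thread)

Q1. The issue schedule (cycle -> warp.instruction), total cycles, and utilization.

cycle 0: W0.I0
cycle 1: W1.I0
cycle 2: W2.I0
cycle 3: W0.I1
cycle 4: W1.I1
cycle 5: W2.I1
cycle 6: W0.I2
cycle 7: W1.I2
cycle 8: W2.I2
cycle 9: W0.I3
cycle 10: W2.I3
cycle 11: W0.I4

Answer: 12 cycles, utilization 1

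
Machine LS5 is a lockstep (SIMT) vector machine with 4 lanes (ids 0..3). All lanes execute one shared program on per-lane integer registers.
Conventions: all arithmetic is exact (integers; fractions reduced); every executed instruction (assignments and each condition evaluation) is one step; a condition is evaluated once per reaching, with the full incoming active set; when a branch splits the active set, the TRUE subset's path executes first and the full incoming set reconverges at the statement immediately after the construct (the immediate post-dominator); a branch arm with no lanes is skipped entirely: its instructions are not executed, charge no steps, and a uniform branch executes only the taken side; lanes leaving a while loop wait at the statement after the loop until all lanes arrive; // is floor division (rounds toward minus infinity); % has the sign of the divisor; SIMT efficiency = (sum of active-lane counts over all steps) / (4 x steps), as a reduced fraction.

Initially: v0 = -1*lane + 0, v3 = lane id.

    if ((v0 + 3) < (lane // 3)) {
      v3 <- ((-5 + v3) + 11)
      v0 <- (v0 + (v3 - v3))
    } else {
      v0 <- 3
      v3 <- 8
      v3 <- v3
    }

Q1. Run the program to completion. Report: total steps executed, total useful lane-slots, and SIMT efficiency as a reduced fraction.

Answer: 6 steps, 15 useful, 5/8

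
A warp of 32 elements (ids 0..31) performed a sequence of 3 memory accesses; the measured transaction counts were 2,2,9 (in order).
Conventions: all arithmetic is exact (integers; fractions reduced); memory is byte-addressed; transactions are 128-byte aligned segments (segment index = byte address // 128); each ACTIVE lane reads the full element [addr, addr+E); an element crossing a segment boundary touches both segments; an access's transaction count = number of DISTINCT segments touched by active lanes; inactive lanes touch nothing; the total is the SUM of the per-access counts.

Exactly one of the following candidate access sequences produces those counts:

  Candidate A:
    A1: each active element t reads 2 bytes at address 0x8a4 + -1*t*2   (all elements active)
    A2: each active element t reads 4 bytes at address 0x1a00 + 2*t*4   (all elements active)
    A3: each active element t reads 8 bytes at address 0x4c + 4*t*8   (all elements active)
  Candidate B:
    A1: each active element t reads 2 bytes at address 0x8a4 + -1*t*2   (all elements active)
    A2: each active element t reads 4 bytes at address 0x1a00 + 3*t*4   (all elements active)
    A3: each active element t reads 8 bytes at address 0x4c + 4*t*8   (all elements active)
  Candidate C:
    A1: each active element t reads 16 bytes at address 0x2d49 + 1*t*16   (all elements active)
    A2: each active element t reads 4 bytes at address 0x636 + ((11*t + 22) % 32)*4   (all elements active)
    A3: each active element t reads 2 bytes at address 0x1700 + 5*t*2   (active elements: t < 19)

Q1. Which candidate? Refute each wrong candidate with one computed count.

B: A2 gives 3 transactions, not 2
C: A1 gives 5 transactions, not 2
A: all counts match (2,2,9)

Answer: A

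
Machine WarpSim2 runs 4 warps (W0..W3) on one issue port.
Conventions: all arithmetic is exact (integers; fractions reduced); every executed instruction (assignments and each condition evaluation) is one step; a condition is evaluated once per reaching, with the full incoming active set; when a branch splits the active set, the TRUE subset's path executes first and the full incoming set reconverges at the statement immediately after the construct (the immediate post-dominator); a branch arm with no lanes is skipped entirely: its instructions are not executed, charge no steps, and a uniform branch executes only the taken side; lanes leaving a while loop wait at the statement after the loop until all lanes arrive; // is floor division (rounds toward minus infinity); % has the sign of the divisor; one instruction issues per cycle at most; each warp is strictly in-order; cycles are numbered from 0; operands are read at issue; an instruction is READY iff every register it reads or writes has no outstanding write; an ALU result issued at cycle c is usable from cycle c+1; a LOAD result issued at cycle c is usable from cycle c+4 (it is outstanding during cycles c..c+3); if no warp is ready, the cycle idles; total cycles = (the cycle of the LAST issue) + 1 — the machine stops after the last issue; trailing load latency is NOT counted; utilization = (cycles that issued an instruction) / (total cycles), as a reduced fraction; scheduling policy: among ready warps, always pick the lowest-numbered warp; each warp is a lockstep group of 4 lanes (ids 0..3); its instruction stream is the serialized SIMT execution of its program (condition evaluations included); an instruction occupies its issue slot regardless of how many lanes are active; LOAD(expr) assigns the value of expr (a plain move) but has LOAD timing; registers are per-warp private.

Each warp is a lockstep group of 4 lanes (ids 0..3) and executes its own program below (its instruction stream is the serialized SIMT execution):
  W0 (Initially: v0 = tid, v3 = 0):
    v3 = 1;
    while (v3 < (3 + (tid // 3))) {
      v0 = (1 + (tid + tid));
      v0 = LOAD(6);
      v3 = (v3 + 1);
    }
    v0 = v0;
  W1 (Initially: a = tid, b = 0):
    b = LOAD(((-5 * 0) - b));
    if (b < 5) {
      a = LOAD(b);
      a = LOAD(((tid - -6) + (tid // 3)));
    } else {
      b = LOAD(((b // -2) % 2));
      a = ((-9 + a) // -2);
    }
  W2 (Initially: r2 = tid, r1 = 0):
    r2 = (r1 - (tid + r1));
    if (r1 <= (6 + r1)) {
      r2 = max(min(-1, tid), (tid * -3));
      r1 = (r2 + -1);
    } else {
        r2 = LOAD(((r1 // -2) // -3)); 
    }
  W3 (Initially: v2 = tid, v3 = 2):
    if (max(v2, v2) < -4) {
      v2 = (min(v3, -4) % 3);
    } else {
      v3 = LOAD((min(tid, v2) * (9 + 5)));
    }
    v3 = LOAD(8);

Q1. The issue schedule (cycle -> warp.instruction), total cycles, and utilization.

cycle 0: W0.I0
cycle 1: W0.I1
cycle 2: W0.I2
cycle 3: W0.I3
cycle 4: W0.I4
cycle 5: W0.I5
cycle 6: W1.I0
cycle 7: W0.I6
cycle 8: W0.I7
cycle 9: W0.I8
cycle 10: W0.I9
cycle 11: W1.I1
cycle 12: W0.I10
cycle 13: W0.I11
cycle 14: W0.I12
cycle 15: W0.I13
cycle 16: W1.I2
cycle 17: W0.I14
cycle 18: W2.I0
cycle 19: W2.I1
cycle 20: W1.I3
cycle 21: W2.I2
cycle 22: W2.I3
cycle 23: W3.I0
cycle 24: W3.I1
cycle 25: idle
cycle 26: idle
cycle 27: idle
cycle 28: W3.I2

Answer: 29 cycles, utilization 26/29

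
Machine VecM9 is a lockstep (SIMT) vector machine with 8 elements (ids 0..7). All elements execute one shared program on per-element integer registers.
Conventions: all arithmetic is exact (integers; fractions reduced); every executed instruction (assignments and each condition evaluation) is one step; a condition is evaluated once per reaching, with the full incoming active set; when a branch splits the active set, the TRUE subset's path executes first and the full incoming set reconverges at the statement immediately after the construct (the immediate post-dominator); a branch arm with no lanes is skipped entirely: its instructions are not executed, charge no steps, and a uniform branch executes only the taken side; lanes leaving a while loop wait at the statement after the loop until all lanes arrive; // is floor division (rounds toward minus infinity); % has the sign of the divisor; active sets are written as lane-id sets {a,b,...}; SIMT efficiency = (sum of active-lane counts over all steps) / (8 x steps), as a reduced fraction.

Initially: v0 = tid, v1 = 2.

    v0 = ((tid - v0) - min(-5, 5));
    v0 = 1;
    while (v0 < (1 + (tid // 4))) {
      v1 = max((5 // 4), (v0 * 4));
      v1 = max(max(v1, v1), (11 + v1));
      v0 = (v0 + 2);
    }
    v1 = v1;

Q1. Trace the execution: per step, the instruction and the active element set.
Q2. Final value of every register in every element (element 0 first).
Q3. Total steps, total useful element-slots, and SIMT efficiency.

step 0: v0 <- ((tid - v0) - min(-5, 5)) {0,1,2,3,4,5,6,7}
step 1: v0 <- 1                      {0,1,2,3,4,5,6,7}
step 2: eval (v0 < (1 + (tid // 4))) {0,1,2,3,4,5,6,7}
step 3: v1 <- max((5 // 4), (v0 * 4)) {4,5,6,7}
step 4: v1 <- max(max(v1, v1), (11 + v1)) {4,5,6,7}
step 5: v0 <- (v0 + 2)               {4,5,6,7}
step 6: eval (v0 < (1 + (tid // 4))) {4,5,6,7}
step 7: v1 <- v1                     {0,1,2,3,4,5,6,7}

Answer: 8 steps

v0: 1,1,1,1,3,3,3,3
v1: 2,2,2,2,15,15,15,15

steps = 8; useful = 48; efficiency = 48/64 = 3/4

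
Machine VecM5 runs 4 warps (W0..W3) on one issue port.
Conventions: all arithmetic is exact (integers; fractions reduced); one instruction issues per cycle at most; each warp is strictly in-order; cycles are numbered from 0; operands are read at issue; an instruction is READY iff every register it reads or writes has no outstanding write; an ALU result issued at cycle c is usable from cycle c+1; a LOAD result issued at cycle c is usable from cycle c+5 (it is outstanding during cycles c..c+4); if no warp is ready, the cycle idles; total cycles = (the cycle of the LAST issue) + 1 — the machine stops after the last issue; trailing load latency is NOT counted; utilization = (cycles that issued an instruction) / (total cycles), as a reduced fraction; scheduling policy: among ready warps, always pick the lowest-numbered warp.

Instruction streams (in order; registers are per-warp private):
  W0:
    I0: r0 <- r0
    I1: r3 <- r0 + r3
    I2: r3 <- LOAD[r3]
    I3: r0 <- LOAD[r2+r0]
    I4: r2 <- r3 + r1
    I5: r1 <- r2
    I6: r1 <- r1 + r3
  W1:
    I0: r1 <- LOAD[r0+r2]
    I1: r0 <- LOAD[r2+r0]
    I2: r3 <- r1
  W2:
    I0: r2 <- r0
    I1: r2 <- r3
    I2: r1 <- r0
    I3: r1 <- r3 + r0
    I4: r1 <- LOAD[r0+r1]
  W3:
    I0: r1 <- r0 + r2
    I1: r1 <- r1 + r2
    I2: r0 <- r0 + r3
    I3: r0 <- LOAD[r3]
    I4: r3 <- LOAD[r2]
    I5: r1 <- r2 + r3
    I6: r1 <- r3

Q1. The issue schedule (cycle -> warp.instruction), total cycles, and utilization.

cycle 0: W0.I0
cycle 1: W0.I1
cycle 2: W0.I2
cycle 3: W0.I3
cycle 4: W1.I0
cycle 5: W1.I1
cycle 6: W2.I0
cycle 7: W0.I4
cycle 8: W0.I5
cycle 9: W0.I6
cycle 10: W1.I2
cycle 11: W2.I1
cycle 12: W2.I2
cycle 13: W2.I3
cycle 14: W2.I4
cycle 15: W3.I0
cycle 16: W3.I1
cycle 17: W3.I2
cycle 18: W3.I3
cycle 19: W3.I4
cycle 20: idle
cycle 21: idle
cycle 22: idle
cycle 23: idle
cycle 24: W3.I5
cycle 25: W3.I6

Answer: 26 cycles, utilization 11/13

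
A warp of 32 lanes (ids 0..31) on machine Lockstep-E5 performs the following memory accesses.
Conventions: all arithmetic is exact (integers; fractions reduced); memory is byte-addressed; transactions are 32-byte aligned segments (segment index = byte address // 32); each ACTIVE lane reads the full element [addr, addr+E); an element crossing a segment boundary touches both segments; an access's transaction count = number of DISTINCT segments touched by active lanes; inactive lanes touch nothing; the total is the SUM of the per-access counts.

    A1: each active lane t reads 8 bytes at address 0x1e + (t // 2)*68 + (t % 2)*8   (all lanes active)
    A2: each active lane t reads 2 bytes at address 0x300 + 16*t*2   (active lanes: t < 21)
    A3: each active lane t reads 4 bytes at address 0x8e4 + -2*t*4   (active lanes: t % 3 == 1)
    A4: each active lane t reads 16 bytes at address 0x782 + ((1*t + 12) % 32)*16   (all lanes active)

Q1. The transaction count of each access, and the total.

A1: 24 transactions
A2: 21 transactions
A3: 8 transactions
A4: 17 transactions

Answer: 24,21,8,17; total 70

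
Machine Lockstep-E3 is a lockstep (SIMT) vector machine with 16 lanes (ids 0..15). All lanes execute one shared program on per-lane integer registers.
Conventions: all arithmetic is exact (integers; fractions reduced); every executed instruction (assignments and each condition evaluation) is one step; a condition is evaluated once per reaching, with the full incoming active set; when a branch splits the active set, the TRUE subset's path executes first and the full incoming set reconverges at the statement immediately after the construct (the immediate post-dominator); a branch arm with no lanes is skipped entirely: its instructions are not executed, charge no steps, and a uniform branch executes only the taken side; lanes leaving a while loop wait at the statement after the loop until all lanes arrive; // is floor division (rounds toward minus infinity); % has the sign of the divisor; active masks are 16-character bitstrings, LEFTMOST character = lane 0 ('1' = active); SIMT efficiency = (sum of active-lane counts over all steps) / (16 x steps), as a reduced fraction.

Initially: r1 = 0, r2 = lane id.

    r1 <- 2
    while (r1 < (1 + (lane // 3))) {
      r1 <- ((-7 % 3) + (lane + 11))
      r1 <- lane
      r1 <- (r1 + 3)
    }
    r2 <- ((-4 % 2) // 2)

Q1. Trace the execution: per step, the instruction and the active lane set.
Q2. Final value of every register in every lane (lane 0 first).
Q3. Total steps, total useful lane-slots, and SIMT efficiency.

step 0: r1 <- 2                      1111111111111111
step 1: eval (r1 < (1 + (lane // 3))) 1111111111111111
step 2: r1 <- ((-7 % 3) + (lane + 11)) 0000001111111111
step 3: r1 <- lane                   0000001111111111
step 4: r1 <- (r1 + 3)               0000001111111111
step 5: eval (r1 < (1 + (lane // 3))) 0000001111111111
step 6: r2 <- ((-4 % 2) // 2)        1111111111111111

Answer: 7 steps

r1: 2,2,2,2,2,2,9,10,11,12,13,14,15,16,17,18
r2: 0,0,0,0,0,0,0,0,0,0,0,0,0,0,0,0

steps = 7; useful = 88; efficiency = 88/112 = 11/14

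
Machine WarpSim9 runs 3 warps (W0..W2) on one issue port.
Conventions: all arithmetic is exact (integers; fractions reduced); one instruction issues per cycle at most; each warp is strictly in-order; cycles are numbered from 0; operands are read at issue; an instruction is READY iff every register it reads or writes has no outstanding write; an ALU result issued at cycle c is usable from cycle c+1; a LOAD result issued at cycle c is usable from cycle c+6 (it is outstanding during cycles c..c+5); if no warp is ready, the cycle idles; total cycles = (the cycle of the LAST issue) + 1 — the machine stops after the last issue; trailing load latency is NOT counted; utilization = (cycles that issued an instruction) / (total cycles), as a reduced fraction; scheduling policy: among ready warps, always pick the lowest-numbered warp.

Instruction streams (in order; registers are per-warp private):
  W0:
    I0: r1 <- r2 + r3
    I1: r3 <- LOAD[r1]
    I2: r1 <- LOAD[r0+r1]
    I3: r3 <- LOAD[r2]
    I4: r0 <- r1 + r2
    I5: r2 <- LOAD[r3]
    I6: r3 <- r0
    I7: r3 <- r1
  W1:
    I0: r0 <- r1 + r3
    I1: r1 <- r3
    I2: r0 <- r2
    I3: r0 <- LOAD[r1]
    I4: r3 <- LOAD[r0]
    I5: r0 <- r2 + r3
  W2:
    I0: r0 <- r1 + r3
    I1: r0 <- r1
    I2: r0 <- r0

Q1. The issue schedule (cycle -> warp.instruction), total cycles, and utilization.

cycle 0: W0.I0
cycle 1: W0.I1
cycle 2: W0.I2
cycle 3: W1.I0
cycle 4: W1.I1
cycle 5: W1.I2
cycle 6: W1.I3
cycle 7: W0.I3
cycle 8: W0.I4
cycle 9: W2.I0
cycle 10: W2.I1
cycle 11: W2.I2
cycle 12: W1.I4
cycle 13: W0.I5
cycle 14: W0.I6
cycle 15: W0.I7
cycle 16: idle
cycle 17: idle
cycle 18: W1.I5

Answer: 19 cycles, utilization 17/19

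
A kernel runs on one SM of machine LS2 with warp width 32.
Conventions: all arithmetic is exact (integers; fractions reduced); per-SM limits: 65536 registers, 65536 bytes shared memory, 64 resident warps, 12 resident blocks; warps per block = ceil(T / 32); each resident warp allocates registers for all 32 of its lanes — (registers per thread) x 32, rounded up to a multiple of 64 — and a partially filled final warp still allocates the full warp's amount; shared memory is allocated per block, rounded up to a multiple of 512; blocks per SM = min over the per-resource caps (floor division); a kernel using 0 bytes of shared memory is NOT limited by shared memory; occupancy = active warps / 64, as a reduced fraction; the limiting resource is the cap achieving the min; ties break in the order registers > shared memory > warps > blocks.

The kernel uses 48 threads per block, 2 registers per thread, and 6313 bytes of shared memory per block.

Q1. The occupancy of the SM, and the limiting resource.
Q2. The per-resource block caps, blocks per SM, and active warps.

Answer: occupancy 9/32, limited by shared memory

registers: 512 blocks
shared memory: 9 blocks
warps: 32 blocks
blocks: 12 blocks

Answer: 9 blocks, 18 active warps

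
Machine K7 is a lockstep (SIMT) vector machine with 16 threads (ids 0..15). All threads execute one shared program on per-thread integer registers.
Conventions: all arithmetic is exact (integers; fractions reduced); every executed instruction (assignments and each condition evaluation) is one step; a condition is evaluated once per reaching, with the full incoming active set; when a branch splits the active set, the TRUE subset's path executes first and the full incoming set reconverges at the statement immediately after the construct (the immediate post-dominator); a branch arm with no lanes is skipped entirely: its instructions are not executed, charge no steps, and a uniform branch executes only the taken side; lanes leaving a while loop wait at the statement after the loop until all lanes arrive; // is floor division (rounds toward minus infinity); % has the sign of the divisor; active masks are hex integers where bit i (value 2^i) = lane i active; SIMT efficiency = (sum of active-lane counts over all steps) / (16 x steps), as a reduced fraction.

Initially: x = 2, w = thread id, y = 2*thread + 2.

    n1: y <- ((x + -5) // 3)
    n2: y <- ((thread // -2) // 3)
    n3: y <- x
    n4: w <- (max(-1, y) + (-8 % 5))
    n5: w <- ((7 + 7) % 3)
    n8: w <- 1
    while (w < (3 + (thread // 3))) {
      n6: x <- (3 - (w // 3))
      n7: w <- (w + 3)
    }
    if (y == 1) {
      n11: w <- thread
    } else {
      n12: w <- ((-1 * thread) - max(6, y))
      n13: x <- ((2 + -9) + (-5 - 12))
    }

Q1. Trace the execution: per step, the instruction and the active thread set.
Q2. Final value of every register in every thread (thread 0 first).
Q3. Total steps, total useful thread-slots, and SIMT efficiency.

step 0: y <- ((x + -5) // 3)         0xffff
step 1: y <- ((thread // -2) // 3)   0xffff
step 2: y <- x                       0xffff
step 3: w <- (max(-1, y) + (-8 % 5)) 0xffff
step 4: w <- ((7 + 7) % 3)           0xffff
step 5: w <- 1                       0xffff
step 6: eval (w < (3 + (thread // 3))) 0xffff
step 7: x <- (3 - (w // 3))          0xffff
step 8: w <- (w + 3)                 0xffff
step 9: eval (w < (3 + (thread // 3))) 0xffff
step 10: x <- (3 - (w // 3))          0xffc0
step 11: w <- (w + 3)                 0xffc0
step 12: eval (w < (3 + (thread // 3))) 0xffc0
step 13: x <- (3 - (w // 3))          0x8000
step 14: w <- (w + 3)                 0x8000
step 15: eval (w < (3 + (thread // 3))) 0x8000
step 16: eval (y == 1)                0xffff
step 17: w <- ((-1 * thread) - max(6, y)) 0xffff
step 18: x <- ((2 + -9) + (-5 - 12))  0xffff

Answer: 19 steps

x: -24,-24,-24,-24,-24,-24,-24,-24,-24,-24,-24,-24,-24,-24,-24,-24
w: -6,-7,-8,-9,-10,-11,-12,-13,-14,-15,-16,-17,-18,-19,-20,-21
y: 2,2,2,2,2,2,2,2,2,2,2,2,2,2,2,2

steps = 19; useful = 241; efficiency = 241/304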